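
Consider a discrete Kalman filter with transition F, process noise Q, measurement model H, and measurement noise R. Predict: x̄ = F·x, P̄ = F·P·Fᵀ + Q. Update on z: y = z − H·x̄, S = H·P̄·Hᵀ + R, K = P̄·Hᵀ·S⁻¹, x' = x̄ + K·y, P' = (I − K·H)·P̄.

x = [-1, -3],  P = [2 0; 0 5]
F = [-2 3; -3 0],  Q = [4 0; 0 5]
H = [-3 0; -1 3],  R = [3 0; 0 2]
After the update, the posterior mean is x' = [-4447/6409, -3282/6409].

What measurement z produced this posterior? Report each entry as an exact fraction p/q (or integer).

z = [2, -1]

x̄ = F·x = [-7, 3]
P̄ = F·P·Fᵀ + Q = [57 12; 12 23]
S = H·P̄·Hᵀ + R = [516 63; 63 194]
K = P̄·Hᵀ·S⁻¹ = [-10617/32045 -21/32045; -705/6409 2112/6409]
x' − x̄ = [40416/6409, -22509/6409] = K·y
y = (KᵀK)⁻¹·Kᵀ·(x' − x̄) = [-19, -17]
z = y + H·x̄ = [-19, -17] + [21, 16] = [2, -1]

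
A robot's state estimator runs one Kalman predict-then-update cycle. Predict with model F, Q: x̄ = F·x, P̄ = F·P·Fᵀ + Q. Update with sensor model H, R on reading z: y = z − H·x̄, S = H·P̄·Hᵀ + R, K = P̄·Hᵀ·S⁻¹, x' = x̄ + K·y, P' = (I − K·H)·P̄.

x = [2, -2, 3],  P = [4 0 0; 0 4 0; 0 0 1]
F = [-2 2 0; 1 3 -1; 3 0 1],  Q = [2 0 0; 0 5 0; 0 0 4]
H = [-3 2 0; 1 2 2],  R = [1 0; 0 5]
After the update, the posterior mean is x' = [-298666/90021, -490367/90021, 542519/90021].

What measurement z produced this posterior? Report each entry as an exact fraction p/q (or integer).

x̄ = F·x = [-8, -7, 9]
P̄ = F·P·Fᵀ + Q = [34 16 -24; 16 46 11; -24 11 41]
S = H·P̄·Hᵀ + R = [299 206; 206 443]
K = P̄·Hᵀ·S⁻¹ = [-34718/90021 19802/90021; -7288/90021 29806/90021; 25162/90021 4556/90021]
x' − x̄ = [421502/90021, 139780/90021, -267670/90021] = K·y
y = (KᵀK)⁻¹·Kᵀ·(x' − x̄) = [-11, 2]
z = y + H·x̄ = [-11, 2] + [10, -4] = [-1, -2]

z = [-1, -2]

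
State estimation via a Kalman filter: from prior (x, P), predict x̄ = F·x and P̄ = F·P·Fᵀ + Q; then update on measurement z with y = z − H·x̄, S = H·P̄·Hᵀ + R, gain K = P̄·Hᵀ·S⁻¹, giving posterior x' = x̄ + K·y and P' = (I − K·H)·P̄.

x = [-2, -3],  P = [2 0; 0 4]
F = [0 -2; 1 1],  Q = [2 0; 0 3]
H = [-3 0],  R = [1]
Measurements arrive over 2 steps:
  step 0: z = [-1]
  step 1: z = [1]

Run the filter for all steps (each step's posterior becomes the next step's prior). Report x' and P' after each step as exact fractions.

step 0: x̄ = F·x = [6, -5]
step 0: P̄ = F·P·Fᵀ + Q = [18 -8; -8 9]
step 0: y = z − H·x̄ = [17]
step 0: S = H·P̄·Hᵀ + R = [163]
step 0: K = P̄·Hᵀ·S⁻¹ = [-54/163; 24/163]
step 0: x' = x̄ + K·y = [60/163, -407/163]
step 0: P' = (I − K·H)·P̄ = [18/163 -8/163; -8/163 891/163]
step 1: x̄ = F·x = [814/163, -347/163]
step 1: P̄ = F·P·Fᵀ + Q = [3890/163 -1766/163; -1766/163 1382/163]
step 1: y = z − H·x̄ = [2605/163]
step 1: S = H·P̄·Hᵀ + R = [35173/163]
step 1: K = P̄·Hᵀ·S⁻¹ = [-11670/35173; 5298/35173]
step 1: x' = x̄ + K·y = [-10856/35173, 9793/35173]
step 1: P' = (I − K·H)·P̄ = [3890/35173 -1766/35173; -1766/35173 126014/35173]

step 0: x' = [60/163, -407/163], P' = [18/163 -8/163; -8/163 891/163]
step 1: x' = [-10856/35173, 9793/35173], P' = [3890/35173 -1766/35173; -1766/35173 126014/35173]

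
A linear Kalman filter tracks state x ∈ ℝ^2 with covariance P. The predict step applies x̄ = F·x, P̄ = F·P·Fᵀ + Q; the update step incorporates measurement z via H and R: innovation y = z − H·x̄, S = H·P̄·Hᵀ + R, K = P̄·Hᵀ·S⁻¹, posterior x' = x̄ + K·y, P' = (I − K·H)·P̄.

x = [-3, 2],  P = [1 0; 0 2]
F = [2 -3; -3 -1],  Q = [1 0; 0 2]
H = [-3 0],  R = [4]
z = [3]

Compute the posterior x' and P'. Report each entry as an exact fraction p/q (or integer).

x̄ = F·x = [-12, 7]
P̄ = F·P·Fᵀ + Q = [23 0; 0 13]
y = z − H·x̄ = [-33]
S = H·P̄·Hᵀ + R = [211]
K = P̄·Hᵀ·S⁻¹ = [-69/211; 0]
x' = x̄ + K·y = [-255/211, 7]
P' = (I − K·H)·P̄ = [92/211 0; 0 13]

x' = [-255/211, 7]
P' = [92/211 0; 0 13]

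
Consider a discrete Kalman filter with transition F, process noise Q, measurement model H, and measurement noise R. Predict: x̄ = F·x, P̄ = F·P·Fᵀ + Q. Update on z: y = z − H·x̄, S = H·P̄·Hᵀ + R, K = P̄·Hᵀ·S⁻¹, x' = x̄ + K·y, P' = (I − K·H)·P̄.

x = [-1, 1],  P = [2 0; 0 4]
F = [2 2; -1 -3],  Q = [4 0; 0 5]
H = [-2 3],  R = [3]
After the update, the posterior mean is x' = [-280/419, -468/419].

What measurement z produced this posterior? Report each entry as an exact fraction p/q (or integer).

x̄ = F·x = [0, -2]
P̄ = F·P·Fᵀ + Q = [28 -28; -28 43]
S = H·P̄·Hᵀ + R = [838]
K = P̄·Hᵀ·S⁻¹ = [-70/419; 185/838]
x' − x̄ = [-280/419, 370/419] = K·y
y = (KᵀK)⁻¹·Kᵀ·(x' − x̄) = [4]
z = y + H·x̄ = [4] + [-6] = [-2]

z = [-2]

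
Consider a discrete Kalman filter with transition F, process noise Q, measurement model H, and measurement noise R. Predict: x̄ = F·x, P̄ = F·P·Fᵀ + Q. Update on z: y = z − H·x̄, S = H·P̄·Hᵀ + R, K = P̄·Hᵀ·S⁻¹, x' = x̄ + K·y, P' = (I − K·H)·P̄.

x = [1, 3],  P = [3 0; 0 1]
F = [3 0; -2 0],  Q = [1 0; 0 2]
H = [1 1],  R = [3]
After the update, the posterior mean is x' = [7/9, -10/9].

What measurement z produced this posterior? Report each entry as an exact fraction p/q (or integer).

z = [-1]

x̄ = F·x = [3, -2]
P̄ = F·P·Fᵀ + Q = [28 -18; -18 14]
S = H·P̄·Hᵀ + R = [9]
K = P̄·Hᵀ·S⁻¹ = [10/9; -4/9]
x' − x̄ = [-20/9, 8/9] = K·y
y = (KᵀK)⁻¹·Kᵀ·(x' − x̄) = [-2]
z = y + H·x̄ = [-2] + [1] = [-1]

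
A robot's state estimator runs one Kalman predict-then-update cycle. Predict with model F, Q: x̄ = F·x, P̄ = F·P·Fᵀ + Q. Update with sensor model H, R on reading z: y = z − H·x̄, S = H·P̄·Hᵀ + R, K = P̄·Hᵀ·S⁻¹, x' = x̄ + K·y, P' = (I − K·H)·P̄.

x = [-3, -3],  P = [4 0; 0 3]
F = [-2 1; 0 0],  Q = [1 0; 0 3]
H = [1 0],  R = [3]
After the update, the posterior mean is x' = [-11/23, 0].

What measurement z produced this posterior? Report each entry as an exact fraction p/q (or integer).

x̄ = F·x = [3, 0]
P̄ = F·P·Fᵀ + Q = [20 0; 0 3]
S = H·P̄·Hᵀ + R = [23]
K = P̄·Hᵀ·S⁻¹ = [20/23; 0]
x' − x̄ = [-80/23, 0] = K·y
y = (KᵀK)⁻¹·Kᵀ·(x' − x̄) = [-4]
z = y + H·x̄ = [-4] + [3] = [-1]

z = [-1]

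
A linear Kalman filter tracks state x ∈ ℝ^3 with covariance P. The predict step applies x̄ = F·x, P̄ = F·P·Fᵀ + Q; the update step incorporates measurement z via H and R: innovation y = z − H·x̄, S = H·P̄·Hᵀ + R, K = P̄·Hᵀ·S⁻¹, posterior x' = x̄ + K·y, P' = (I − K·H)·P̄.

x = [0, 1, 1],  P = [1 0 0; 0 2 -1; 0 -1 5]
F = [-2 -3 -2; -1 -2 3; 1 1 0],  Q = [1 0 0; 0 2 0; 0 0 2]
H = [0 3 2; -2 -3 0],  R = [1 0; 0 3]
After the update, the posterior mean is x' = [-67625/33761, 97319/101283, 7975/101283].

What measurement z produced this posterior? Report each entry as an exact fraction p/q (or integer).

z = [3, 1]

x̄ = F·x = [-5, 1, 1]
P̄ = F·P·Fᵀ + Q = [31 -11 -6; -11 68 -8; -6 -8 5]
S = H·P̄·Hᵀ + R = [537 -474; -474 607]
K = P̄·Hᵀ·S⁻¹ = [-13687/33761 -12301/33761; 27848/101283 -2874/33761; 8566/101283 4232/33761]
x' − x̄ = [101180/33761, -3964/101283, -93308/101283] = K·y
y = (KᵀK)⁻¹·Kᵀ·(x' − x̄) = [-2, -6]
z = y + H·x̄ = [-2, -6] + [5, 7] = [3, 1]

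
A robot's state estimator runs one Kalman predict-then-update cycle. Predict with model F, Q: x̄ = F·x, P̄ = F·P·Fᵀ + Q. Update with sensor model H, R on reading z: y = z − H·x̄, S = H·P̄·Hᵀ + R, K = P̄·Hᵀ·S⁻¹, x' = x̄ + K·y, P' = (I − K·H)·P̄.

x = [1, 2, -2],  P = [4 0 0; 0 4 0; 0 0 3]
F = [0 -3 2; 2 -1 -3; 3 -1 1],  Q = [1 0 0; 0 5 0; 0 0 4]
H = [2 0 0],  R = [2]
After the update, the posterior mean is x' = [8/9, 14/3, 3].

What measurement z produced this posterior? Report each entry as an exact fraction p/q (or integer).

z = [2]

x̄ = F·x = [-10, 6, -1]
P̄ = F·P·Fᵀ + Q = [49 -6 18; -6 52 19; 18 19 47]
S = H·P̄·Hᵀ + R = [198]
K = P̄·Hᵀ·S⁻¹ = [49/99; -2/33; 2/11]
x' − x̄ = [98/9, -4/3, 4] = K·y
y = (KᵀK)⁻¹·Kᵀ·(x' − x̄) = [22]
z = y + H·x̄ = [22] + [-20] = [2]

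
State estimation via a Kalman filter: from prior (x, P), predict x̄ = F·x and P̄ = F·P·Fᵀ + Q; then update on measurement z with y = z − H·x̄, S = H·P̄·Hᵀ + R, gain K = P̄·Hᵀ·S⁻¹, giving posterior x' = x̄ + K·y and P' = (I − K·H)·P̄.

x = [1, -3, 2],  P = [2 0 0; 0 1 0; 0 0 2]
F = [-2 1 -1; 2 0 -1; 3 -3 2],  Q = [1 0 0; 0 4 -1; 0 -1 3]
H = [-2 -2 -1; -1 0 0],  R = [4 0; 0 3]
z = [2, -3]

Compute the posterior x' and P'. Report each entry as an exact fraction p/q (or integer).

x̄ = F·x = [-7, 0, 16]
P̄ = F·P·Fᵀ + Q = [12 -6 -19; -6 14 7; -19 7 38]
y = z − H·x̄ = [4, -10]
S = H·P̄·Hᵀ + R = [50 -7; -7 15]
K = P̄·Hᵀ·S⁻¹ = [21/701 -551/701; -303/701 139/701; -77/701 852/701]
x' = x̄ + K·y = [687/701, -2602/701, 2388/701]
P' = (I − K·H)·P̄ = [1653/701 -417/701 -2556/701; -417/701 2011/701 -1976/701; -2556/701 -1976/701 9372/701]

x' = [687/701, -2602/701, 2388/701]
P' = [1653/701 -417/701 -2556/701; -417/701 2011/701 -1976/701; -2556/701 -1976/701 9372/701]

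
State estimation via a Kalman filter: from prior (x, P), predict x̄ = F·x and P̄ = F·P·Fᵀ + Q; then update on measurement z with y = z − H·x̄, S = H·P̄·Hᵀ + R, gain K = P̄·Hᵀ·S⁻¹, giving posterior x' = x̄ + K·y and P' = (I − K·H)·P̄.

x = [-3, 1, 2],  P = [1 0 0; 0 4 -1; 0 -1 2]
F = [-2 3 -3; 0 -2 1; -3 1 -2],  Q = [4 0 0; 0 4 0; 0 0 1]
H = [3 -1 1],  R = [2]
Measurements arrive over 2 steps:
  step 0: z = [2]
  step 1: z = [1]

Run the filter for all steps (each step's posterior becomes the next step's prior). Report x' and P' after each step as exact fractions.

step 0: x' = [-153/638, 520/319, 1394/319], P' = [239/319 279/319 -279/319; 279/319 1894/319 977/319; -279/319 977/319 1894/319]
step 1: x' = [20565/44161, -1305257/353288, -1486003/353288], P' = [30582/44161 47379/44161 -21519/44161; 47379/44161 1542513/176644 920455/176644; -21519/44161 920455/176644 1203009/176644]

step 0: x̄ = F·x = [3, 0, 6]
step 0: P̄ = F·P·Fᵀ + Q = [80 -39 39; -39 26 -17; 39 -17 26]
step 0: y = z − H·x̄ = [-13]
step 0: S = H·P̄·Hᵀ + R = [1276]
step 0: K = P̄·Hᵀ·S⁻¹ = [159/638; -40/319; 40/319]
step 0: x' = x̄ + K·y = [-153/638, 520/319, 1394/319]
step 0: P' = (I − K·H)·P̄ = [239/319 279/319 -279/319; 279/319 1894/319 977/319; -279/319 977/319 1894/319]
step 1: x̄ = F·x = [-2469/319, 354/319, -4077/638]
step 1: P̄ = F·P·Fᵀ + Q = [12042/319 -6579/319 2991/319; -6579/319 6838/319 -180/319; 2991/319 -180/319 3010/319]
step 1: y = z − H·x̄ = [20237/638]
step 1: S = H·P̄·Hᵀ + R = [176644/319]
step 1: K = P̄·Hᵀ·S⁻¹ = [11424/44161; -26755/176644; 12163/176644]
step 1: x' = x̄ + K·y = [20565/44161, -1305257/353288, -1486003/353288]
step 1: P' = (I − K·H)·P̄ = [30582/44161 47379/44161 -21519/44161; 47379/44161 1542513/176644 920455/176644; -21519/44161 920455/176644 1203009/176644]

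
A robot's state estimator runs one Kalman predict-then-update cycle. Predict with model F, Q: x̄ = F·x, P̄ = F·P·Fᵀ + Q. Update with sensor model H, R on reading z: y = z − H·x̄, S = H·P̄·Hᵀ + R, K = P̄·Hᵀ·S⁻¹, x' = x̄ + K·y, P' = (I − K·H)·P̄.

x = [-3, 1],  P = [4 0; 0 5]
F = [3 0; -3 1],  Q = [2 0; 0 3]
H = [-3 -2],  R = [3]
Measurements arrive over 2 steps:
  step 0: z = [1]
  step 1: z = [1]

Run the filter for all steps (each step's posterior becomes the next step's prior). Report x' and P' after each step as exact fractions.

step 0: x' = [-549/89, 770/89], P' = [1618/89 -2364/89; -2364/89 3516/89]
step 1: x' = [-6549/355, 9643/355], P' = [57756/355 -86482/355; -86482/355 129739/355]

step 0: x̄ = F·x = [-9, 10]
step 0: P̄ = F·P·Fᵀ + Q = [38 -36; -36 44]
step 0: y = z − H·x̄ = [-6]
step 0: S = H·P̄·Hᵀ + R = [89]
step 0: K = P̄·Hᵀ·S⁻¹ = [-42/89; 20/89]
step 0: x' = x̄ + K·y = [-549/89, 770/89]
step 0: P' = (I − K·H)·P̄ = [1618/89 -2364/89; -2364/89 3516/89]
step 1: x̄ = F·x = [-1647/89, 2417/89]
step 1: P̄ = F·P·Fᵀ + Q = [14740/89 -21654/89; -21654/89 32529/89]
step 1: y = z − H·x̄ = [-18/89]
step 1: S = H·P̄·Hᵀ + R = [3195/89]
step 1: K = P̄·Hᵀ·S⁻¹ = [-304/1065; -32/1065]
step 1: x' = x̄ + K·y = [-6549/355, 9643/355]
step 1: P' = (I − K·H)·P̄ = [57756/355 -86482/355; -86482/355 129739/355]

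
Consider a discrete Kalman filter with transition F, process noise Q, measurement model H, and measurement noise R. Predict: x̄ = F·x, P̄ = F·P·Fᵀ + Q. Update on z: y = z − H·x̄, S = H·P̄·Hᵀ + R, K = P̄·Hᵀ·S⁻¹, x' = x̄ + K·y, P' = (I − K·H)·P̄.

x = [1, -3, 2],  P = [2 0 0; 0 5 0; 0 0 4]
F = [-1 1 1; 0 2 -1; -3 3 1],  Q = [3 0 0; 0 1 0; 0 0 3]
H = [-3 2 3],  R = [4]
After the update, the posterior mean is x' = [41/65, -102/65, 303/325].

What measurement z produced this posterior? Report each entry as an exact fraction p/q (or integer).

x̄ = F·x = [-2, -8, -10]
P̄ = F·P·Fᵀ + Q = [14 6 25; 6 25 26; 25 26 70]
S = H·P̄·Hᵀ + R = [650]
K = P̄·Hᵀ·S⁻¹ = [9/130; 11/65; 187/650]
x' − x̄ = [171/65, 418/65, 3553/325] = K·y
y = (KᵀK)⁻¹·Kᵀ·(x' − x̄) = [38]
z = y + H·x̄ = [38] + [-40] = [-2]

z = [-2]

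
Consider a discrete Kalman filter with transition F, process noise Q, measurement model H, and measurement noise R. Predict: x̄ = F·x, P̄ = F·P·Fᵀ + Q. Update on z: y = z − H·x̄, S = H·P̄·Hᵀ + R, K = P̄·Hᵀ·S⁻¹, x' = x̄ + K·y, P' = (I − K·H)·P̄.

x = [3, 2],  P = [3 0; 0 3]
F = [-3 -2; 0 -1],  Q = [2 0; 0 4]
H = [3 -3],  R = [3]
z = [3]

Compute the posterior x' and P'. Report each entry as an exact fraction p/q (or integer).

x' = [-157/109, -254/109]
P' = [794/109 759/109; 759/109 760/109]

x̄ = F·x = [-13, -2]
P̄ = F·P·Fᵀ + Q = [41 6; 6 7]
y = z − H·x̄ = [36]
S = H·P̄·Hᵀ + R = [327]
K = P̄·Hᵀ·S⁻¹ = [35/109; -1/109]
x' = x̄ + K·y = [-157/109, -254/109]
P' = (I − K·H)·P̄ = [794/109 759/109; 759/109 760/109]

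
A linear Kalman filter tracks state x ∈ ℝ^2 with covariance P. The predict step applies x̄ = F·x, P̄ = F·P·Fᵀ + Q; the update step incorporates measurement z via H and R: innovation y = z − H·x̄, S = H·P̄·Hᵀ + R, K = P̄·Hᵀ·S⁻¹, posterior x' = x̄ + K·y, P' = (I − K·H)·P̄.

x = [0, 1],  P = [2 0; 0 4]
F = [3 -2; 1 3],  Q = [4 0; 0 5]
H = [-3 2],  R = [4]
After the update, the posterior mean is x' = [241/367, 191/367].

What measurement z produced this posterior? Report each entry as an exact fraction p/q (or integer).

x̄ = F·x = [-2, 3]
P̄ = F·P·Fᵀ + Q = [38 -18; -18 43]
S = H·P̄·Hᵀ + R = [734]
K = P̄·Hᵀ·S⁻¹ = [-75/367; 70/367]
x' − x̄ = [975/367, -910/367] = K·y
y = (KᵀK)⁻¹·Kᵀ·(x' − x̄) = [-13]
z = y + H·x̄ = [-13] + [12] = [-1]

z = [-1]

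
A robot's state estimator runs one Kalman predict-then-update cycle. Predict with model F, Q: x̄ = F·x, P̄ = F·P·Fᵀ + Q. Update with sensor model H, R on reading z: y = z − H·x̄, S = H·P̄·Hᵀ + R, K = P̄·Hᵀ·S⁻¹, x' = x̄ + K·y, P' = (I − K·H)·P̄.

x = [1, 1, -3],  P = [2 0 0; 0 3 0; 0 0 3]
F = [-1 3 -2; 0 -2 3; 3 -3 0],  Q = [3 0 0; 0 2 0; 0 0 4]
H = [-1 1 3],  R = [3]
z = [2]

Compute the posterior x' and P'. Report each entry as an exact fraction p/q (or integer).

x' = [3497/907, -7226/907, 4158/907]
P' = [7867/907 -9203/907 5511/907; -9203/907 20026/907 -9612/907; 5511/907 -9612/907 5239/907]

x̄ = F·x = [8, -11, 0]
P̄ = F·P·Fᵀ + Q = [44 -36 -33; -36 41 18; -33 18 49]
y = z − H·x̄ = [21]
S = H·P̄·Hᵀ + R = [907]
K = P̄·Hᵀ·S⁻¹ = [-179/907; 131/907; 198/907]
x' = x̄ + K·y = [3497/907, -7226/907, 4158/907]
P' = (I − K·H)·P̄ = [7867/907 -9203/907 5511/907; -9203/907 20026/907 -9612/907; 5511/907 -9612/907 5239/907]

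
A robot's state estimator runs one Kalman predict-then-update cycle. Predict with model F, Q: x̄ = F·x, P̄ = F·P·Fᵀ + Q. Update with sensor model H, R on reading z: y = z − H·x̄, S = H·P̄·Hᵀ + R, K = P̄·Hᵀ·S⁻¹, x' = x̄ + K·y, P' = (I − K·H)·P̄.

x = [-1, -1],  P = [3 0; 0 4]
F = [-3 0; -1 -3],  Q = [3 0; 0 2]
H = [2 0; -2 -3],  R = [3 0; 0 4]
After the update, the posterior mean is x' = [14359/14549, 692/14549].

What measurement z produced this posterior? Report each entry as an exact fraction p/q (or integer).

x̄ = F·x = [3, 4]
P̄ = F·P·Fᵀ + Q = [30 9; 9 41]
S = H·P̄·Hᵀ + R = [123 -174; -174 601]
K = P̄·Hᵀ·S⁻¹ = [6974/14549 -87/14549; -4572/14549 -4737/14549]
x' − x̄ = [-29288/14549, -57504/14549] = K·y
y = (KᵀK)⁻¹·Kᵀ·(x' − x̄) = [-4, 16]
z = y + H·x̄ = [-4, 16] + [6, -18] = [2, -2]

z = [2, -2]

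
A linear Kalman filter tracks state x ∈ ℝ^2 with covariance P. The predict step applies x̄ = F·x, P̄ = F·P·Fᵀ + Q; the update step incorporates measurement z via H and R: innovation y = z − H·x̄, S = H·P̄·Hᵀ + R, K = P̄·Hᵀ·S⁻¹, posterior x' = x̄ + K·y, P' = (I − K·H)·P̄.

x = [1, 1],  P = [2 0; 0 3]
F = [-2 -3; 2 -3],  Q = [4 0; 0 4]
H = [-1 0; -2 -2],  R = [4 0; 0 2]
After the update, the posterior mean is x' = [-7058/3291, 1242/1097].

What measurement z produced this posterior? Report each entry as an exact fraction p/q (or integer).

x̄ = F·x = [-5, -1]
P̄ = F·P·Fᵀ + Q = [39 19; 19 39]
S = H·P̄·Hᵀ + R = [43 116; 116 466]
K = P̄·Hᵀ·S⁻¹ = [-2359/3291 -232/3291; 767/1097 -464/1097]
x' − x̄ = [9397/3291, 2339/1097] = K·y
y = (KᵀK)⁻¹·Kᵀ·(x' − x̄) = [-3, -10]
z = y + H·x̄ = [-3, -10] + [5, 12] = [2, 2]

z = [2, 2]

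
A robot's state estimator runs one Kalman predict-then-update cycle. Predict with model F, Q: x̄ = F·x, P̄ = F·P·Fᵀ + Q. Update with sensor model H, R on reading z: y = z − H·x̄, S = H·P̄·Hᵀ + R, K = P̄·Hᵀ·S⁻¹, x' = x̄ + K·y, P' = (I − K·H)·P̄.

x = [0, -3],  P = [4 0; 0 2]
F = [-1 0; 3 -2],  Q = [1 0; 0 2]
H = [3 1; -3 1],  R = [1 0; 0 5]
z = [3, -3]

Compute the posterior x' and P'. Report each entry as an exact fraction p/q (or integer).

x' = [3294/3359, 690/3359]
P' = [541/3359 -1092/3359; -1092/3359 4874/3359]

x̄ = F·x = [0, 6]
P̄ = F·P·Fᵀ + Q = [5 -12; -12 46]
y = z − H·x̄ = [-3, -9]
S = H·P̄·Hᵀ + R = [20 1; 1 168]
K = P̄·Hᵀ·S⁻¹ = [531/3359 -543/3359; 1598/3359 1630/3359]
x' = x̄ + K·y = [3294/3359, 690/3359]
P' = (I − K·H)·P̄ = [541/3359 -1092/3359; -1092/3359 4874/3359]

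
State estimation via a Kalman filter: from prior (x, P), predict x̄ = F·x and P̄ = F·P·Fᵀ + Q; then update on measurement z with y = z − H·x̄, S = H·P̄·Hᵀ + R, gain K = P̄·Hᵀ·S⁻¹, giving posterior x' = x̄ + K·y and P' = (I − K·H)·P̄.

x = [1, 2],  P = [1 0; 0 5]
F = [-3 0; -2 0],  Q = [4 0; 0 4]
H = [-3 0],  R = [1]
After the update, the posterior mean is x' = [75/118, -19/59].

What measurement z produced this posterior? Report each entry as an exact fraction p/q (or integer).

z = [-2]

x̄ = F·x = [-3, -2]
P̄ = F·P·Fᵀ + Q = [13 6; 6 8]
S = H·P̄·Hᵀ + R = [118]
K = P̄·Hᵀ·S⁻¹ = [-39/118; -9/59]
x' − x̄ = [429/118, 99/59] = K·y
y = (KᵀK)⁻¹·Kᵀ·(x' − x̄) = [-11]
z = y + H·x̄ = [-11] + [9] = [-2]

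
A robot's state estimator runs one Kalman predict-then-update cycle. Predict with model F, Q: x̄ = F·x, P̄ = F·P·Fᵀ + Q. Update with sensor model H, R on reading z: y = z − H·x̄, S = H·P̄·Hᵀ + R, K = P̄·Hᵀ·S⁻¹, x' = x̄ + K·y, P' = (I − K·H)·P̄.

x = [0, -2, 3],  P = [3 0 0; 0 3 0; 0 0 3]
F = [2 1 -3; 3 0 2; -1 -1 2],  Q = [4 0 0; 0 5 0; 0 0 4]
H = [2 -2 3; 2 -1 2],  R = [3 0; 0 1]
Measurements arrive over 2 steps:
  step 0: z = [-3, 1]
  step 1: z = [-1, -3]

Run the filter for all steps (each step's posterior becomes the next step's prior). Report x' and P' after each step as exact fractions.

step 0: x' = [361/512, 14159/2560, 6099/2560], P' = [5795/1024 -3775/1024 -7043/1024; -3775/1024 58039/5120 48539/5120; -7043/1024 48539/5120 57839/5120]
step 1: x' = [-78705289/21791105, 6206817/4358221, 62395159/21791105], P' = [106008303/21791105 -5214390/4358221 -104357518/21791105; -5214390/4358221 23387097/4358221 17351002/4358221; -104357518/21791105 17351002/4358221 418590394/65373315]

step 0: x̄ = F·x = [-11, 6, 8]
step 0: P̄ = F·P·Fᵀ + Q = [46 0 -27; 0 44 3; -27 3 22]
step 0: y = z − H·x̄ = [7, 13]
step 0: S = H·P̄·Hᵀ + R = [201 113; 113 89]
step 0: K = P̄·Hᵀ·S⁻¹ = [-663/1024 1279/1024; -2737/5120 1289/5120; 2003/5120 -3291/5120]
step 0: x' = x̄ + K·y = [361/512, 14159/2560, 6099/2560]
step 0: P' = (I − K·H)·P̄ = [5795/1024 -3775/1024 -7043/1024; -3775/1024 58039/5120 48539/5120; -7043/1024 48539/5120 57839/5120]
step 1: x̄ = F·x = [-33/160, 17613/2560, -1883/1280]
step 1: P̄ = F·P·Fᵀ + Q = [3011/20 2709/320 -12819/160; 2709/320 95151/5120 -18441/2560; -12819/160 -18441/2560 61951/1280]
step 1: y = z − H·x̄ = [2251/128, 18521/2560]
step 1: S = H·P̄·Hᵀ + R = [11035/64 32821/256; 32821/256 867239/5120]
step 1: K = P̄·Hᵀ·S⁻¹ = [-16304016/21791105 5874704/4358221; -1716656/4358221 886127/4358221; 36365338/65373315 -9845870/13074663]
step 1: x' = x̄ + K·y = [-78705289/21791105, 6206817/4358221, 62395159/21791105]
step 1: P' = (I − K·H)·P̄ = [106008303/21791105 -5214390/4358221 -104357518/21791105; -5214390/4358221 23387097/4358221 17351002/4358221; -104357518/21791105 17351002/4358221 418590394/65373315]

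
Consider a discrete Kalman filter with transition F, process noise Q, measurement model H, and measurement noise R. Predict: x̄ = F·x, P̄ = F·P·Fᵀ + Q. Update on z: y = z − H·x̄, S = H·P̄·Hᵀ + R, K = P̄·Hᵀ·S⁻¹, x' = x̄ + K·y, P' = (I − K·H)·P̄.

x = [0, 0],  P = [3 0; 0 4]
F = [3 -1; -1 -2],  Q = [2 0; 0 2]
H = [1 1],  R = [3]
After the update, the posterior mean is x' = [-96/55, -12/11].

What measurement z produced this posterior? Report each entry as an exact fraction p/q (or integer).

x̄ = F·x = [0, 0]
P̄ = F·P·Fᵀ + Q = [33 -1; -1 21]
S = H·P̄·Hᵀ + R = [55]
K = P̄·Hᵀ·S⁻¹ = [32/55; 4/11]
x' − x̄ = [-96/55, -12/11] = K·y
y = (KᵀK)⁻¹·Kᵀ·(x' − x̄) = [-3]
z = y + H·x̄ = [-3] + [0] = [-3]

z = [-3]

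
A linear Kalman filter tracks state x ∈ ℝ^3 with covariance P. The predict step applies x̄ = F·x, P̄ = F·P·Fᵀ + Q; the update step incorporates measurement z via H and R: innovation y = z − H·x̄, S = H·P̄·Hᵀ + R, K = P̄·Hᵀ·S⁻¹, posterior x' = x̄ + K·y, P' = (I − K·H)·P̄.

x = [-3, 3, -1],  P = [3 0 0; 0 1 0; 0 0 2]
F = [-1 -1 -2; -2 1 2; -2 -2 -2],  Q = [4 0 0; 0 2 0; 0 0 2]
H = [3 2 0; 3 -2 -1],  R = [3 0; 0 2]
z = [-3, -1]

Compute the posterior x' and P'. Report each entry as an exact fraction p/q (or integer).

x̄ = F·x = [2, 7, 2]
P̄ = F·P·Fᵀ + Q = [16 -3 16; -3 23 2; 16 2 26]
y = z − H·x̄ = [-23, 9]
S = H·P̄·Hᵀ + R = [203 0; 0 212]
K = P̄·Hᵀ·S⁻¹ = [6/29 19/106; 37/203 -57/212; 52/203 9/106]
x' = x̄ + K·y = [-3521/3074, 16701/43036, -67297/21518]
P' = (I − K·H)·P̄ = [767/1537 -1347/3074 3097/1537; -1347/3074 40053/43036 -56769/21518; 3097/1537 -56769/21518 119979/10759]

x' = [-3521/3074, 16701/43036, -67297/21518]
P' = [767/1537 -1347/3074 3097/1537; -1347/3074 40053/43036 -56769/21518; 3097/1537 -56769/21518 119979/10759]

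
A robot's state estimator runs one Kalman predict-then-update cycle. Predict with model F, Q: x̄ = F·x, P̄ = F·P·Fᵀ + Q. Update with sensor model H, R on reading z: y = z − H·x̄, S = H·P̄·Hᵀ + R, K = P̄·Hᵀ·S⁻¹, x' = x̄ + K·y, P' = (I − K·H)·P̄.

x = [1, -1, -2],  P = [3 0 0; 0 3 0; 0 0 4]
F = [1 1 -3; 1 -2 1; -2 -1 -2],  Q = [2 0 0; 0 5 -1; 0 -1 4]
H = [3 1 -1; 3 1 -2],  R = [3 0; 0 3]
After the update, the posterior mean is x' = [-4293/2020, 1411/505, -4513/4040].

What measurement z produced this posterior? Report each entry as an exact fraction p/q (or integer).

x̄ = F·x = [6, 1, 3]
P̄ = F·P·Fᵀ + Q = [44 -15 15; -15 24 -9; 15 -9 35]
S = H·P̄·Hᵀ + R = [296 292; 292 329]
K = P̄·Hᵀ·S⁻¹ = [1359/2020 -168/505; -128/505 109/505; 3419/4040 -863/1010]
x' − x̄ = [-16413/2020, 906/505, -16633/4040] = K·y
y = (KᵀK)⁻¹·Kᵀ·(x' − x̄) = [-19, -14]
z = y + H·x̄ = [-19, -14] + [16, 13] = [-3, -1]

z = [-3, -1]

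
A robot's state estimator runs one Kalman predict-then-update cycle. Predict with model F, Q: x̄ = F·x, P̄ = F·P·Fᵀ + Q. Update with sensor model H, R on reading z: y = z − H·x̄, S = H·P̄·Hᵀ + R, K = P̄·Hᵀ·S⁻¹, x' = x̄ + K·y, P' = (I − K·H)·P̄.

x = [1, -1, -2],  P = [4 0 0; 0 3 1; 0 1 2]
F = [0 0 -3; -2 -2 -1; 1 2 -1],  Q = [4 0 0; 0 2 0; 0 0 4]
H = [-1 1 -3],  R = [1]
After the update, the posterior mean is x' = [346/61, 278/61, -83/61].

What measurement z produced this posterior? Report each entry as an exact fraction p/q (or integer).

x̄ = F·x = [6, 2, 1]
P̄ = F·P·Fᵀ + Q = [22 12 0; 12 36 -18; 0 -18 18]
S = H·P̄·Hᵀ + R = [305]
K = P̄·Hᵀ·S⁻¹ = [-2/61; 78/305; -72/305]
x' − x̄ = [-20/61, 156/61, -144/61] = K·y
y = (KᵀK)⁻¹·Kᵀ·(x' − x̄) = [10]
z = y + H·x̄ = [10] + [-7] = [3]

z = [3]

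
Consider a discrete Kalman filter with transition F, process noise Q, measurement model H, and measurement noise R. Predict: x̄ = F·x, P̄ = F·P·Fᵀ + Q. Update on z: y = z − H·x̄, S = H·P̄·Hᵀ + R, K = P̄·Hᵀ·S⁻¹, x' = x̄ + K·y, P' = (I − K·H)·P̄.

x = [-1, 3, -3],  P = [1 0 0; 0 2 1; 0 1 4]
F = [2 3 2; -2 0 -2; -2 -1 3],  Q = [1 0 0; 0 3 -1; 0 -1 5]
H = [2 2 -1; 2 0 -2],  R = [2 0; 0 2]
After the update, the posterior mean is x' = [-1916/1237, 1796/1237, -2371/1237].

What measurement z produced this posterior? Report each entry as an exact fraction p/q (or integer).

x̄ = F·x = [1, 8, -10]
P̄ = F·P·Fᵀ + Q = [51 -26 21; -26 23 -19; 21 -19 41]
S = H·P̄·Hᵀ + R = [123 132; 132 202]
K = P̄·Hᵀ·S⁻¹ = [-1031/3711 592/1237; 2237/3711 -573/1237; -1097/3711 -6/1237]
x' − x̄ = [-3153/1237, -8100/1237, 9999/1237] = K·y
y = (KᵀK)⁻¹·Kᵀ·(x' − x̄) = [-27, -21]
z = y + H·x̄ = [-27, -21] + [28, 22] = [1, 1]

z = [1, 1]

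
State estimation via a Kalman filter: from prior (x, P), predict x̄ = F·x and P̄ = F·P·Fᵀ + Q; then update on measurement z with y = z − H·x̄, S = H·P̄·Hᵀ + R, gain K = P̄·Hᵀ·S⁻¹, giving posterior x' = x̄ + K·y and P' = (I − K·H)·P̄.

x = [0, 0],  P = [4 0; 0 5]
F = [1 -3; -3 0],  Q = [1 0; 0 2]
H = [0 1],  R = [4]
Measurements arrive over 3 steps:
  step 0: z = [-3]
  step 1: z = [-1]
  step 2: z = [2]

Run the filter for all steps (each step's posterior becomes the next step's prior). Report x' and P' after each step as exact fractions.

step 0: x' = [6/7, -19/7], P' = [326/7 -8/7; -8/7 76/21]
step 1: x' = [4189/496, -755/744], P' = [8451/248 -175/124; -175/124 737/186]
step 2: x' = [37277/25849, 127976/77547], P' = [955423/25849 -38004/25849; -38004/25849 306220/77547]

step 0: x̄ = F·x = [0, 0]
step 0: P̄ = F·P·Fᵀ + Q = [50 -12; -12 38]
step 0: y = z − H·x̄ = [-3]
step 0: S = H·P̄·Hᵀ + R = [42]
step 0: K = P̄·Hᵀ·S⁻¹ = [-2/7; 19/21]
step 0: x' = x̄ + K·y = [6/7, -19/7]
step 0: P' = (I − K·H)·P̄ = [326/7 -8/7; -8/7 76/21]
step 1: x̄ = F·x = [9, -18/7]
step 1: P̄ = F·P·Fᵀ + Q = [87 -150; -150 2948/7]
step 1: y = z − H·x̄ = [11/7]
step 1: S = H·P̄·Hᵀ + R = [2976/7]
step 1: K = P̄·Hᵀ·S⁻¹ = [-175/496; 737/744]
step 1: x' = x̄ + K·y = [4189/496, -755/744]
step 1: P' = (I − K·H)·P̄ = [8451/248 -175/124; -175/124 737/186]
step 2: x̄ = F·x = [5699/496, -12567/496]
step 2: P̄ = F·P·Fᵀ + Q = [19643/248 -28503/248; -28503/248 76555/248]
step 2: y = z − H·x̄ = [13559/496]
step 2: S = H·P̄·Hᵀ + R = [77547/248]
step 2: K = P̄·Hᵀ·S⁻¹ = [-9501/25849; 76555/77547]
step 2: x' = x̄ + K·y = [37277/25849, 127976/77547]
step 2: P' = (I − K·H)·P̄ = [955423/25849 -38004/25849; -38004/25849 306220/77547]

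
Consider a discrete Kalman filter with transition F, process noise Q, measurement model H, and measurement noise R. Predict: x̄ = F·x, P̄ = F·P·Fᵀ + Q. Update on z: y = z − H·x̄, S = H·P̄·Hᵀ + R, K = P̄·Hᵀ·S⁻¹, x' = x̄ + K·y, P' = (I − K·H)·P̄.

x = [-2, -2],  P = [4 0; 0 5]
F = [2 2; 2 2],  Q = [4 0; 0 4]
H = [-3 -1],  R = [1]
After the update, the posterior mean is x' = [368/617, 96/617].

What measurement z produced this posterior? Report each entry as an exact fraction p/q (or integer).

z = [-2]

x̄ = F·x = [-8, -8]
P̄ = F·P·Fᵀ + Q = [40 36; 36 40]
S = H·P̄·Hᵀ + R = [617]
K = P̄·Hᵀ·S⁻¹ = [-156/617; -148/617]
x' − x̄ = [5304/617, 5032/617] = K·y
y = (KᵀK)⁻¹·Kᵀ·(x' − x̄) = [-34]
z = y + H·x̄ = [-34] + [32] = [-2]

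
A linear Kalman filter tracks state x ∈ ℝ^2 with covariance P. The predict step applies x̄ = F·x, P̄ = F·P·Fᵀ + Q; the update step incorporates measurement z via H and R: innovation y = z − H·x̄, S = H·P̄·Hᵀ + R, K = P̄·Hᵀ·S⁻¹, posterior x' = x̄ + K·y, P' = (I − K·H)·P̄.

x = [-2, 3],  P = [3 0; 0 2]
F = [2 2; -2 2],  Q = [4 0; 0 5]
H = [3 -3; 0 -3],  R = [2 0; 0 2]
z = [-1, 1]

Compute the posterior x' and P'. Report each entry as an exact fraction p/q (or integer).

x̄ = F·x = [2, 10]
P̄ = F·P·Fᵀ + Q = [24 -4; -4 25]
y = z − H·x̄ = [23, 31]
S = H·P̄·Hᵀ + R = [515 261; 261 227]
K = P̄·Hᵀ·S⁻¹ = [996/3049 -984/3049; -87/24392 -7959/24392]
x' = x̄ + K·y = [-1498/3049, -2405/12196]
P' = (I − K·H)·P̄ = [1320/3049 656/3049; 656/3049 2653/12196]

x' = [-1498/3049, -2405/12196]
P' = [1320/3049 656/3049; 656/3049 2653/12196]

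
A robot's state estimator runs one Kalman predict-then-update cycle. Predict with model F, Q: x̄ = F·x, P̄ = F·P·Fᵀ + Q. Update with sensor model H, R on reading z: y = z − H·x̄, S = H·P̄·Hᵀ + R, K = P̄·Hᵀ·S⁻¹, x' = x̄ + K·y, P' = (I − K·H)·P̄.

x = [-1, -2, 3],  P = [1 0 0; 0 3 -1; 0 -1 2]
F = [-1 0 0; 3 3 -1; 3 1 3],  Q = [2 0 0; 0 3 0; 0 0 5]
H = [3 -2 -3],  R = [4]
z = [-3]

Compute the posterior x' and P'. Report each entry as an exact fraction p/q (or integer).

x' = [31/103, -891/103, 724/103]
P' = [213/103 151/103 107/103; 151/103 15821/618 -4744/309; 107/103 -4744/309 3553/309]

x̄ = F·x = [1, -12, 4]
P̄ = F·P·Fᵀ + Q = [3 -3 -3; -3 47 4; -3 4 29]
y = z − H·x̄ = [-18]
S = H·P̄·Hᵀ + R = [618]
K = P̄·Hᵀ·S⁻¹ = [4/103; -115/618; -52/309]
x' = x̄ + K·y = [31/103, -891/103, 724/103]
P' = (I − K·H)·P̄ = [213/103 151/103 107/103; 151/103 15821/618 -4744/309; 107/103 -4744/309 3553/309]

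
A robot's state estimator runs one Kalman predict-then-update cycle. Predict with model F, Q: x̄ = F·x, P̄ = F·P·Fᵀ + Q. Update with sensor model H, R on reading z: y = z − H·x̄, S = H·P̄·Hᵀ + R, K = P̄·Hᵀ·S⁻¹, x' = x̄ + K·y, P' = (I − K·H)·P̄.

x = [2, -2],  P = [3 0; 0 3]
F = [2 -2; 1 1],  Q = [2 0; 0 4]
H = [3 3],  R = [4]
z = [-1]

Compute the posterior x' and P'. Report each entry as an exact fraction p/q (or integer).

x' = [337/164, -375/164]
P' = [611/82 -585/82; -585/82 595/82]

x̄ = F·x = [8, 0]
P̄ = F·P·Fᵀ + Q = [26 0; 0 10]
y = z − H·x̄ = [-25]
S = H·P̄·Hᵀ + R = [328]
K = P̄·Hᵀ·S⁻¹ = [39/164; 15/164]
x' = x̄ + K·y = [337/164, -375/164]
P' = (I − K·H)·P̄ = [611/82 -585/82; -585/82 595/82]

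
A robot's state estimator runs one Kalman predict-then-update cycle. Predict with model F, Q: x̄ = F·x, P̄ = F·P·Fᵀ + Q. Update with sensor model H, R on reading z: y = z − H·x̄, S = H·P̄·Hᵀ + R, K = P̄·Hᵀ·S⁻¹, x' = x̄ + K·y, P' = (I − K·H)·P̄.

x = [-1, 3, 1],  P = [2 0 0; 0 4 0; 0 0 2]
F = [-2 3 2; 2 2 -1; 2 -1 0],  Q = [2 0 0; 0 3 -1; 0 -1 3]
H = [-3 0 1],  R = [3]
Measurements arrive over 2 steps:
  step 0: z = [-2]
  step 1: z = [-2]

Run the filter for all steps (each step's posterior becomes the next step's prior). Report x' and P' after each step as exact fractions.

step 0: x' = [3/4, 53/104, 5/104], P' = [11/12 29/24 15/8; 29/24 16727/624 717/208; 15/8 717/208 1245/208]
step 1: x' = [18127/19624, 28801/9812, 1898/2453], P' = [136387/117744 -51289/39248 100429/39248; -51289/39248 32322/2453 -87381/19624; 100429/39248 -87381/19624 19440/2453]

step 0: x̄ = F·x = [13, 3, -5]
step 0: P̄ = F·P·Fᵀ + Q = [54 12 -20; 12 29 -1; -20 -1 15]
step 0: y = z − H·x̄ = [42]
step 0: S = H·P̄·Hᵀ + R = [624]
step 0: K = P̄·Hᵀ·S⁻¹ = [-7/24; -37/624; 25/208]
step 0: x' = x̄ + K·y = [3/4, 53/104, 5/104]
step 0: P' = (I − K·H)·P̄ = [11/12 29/24 15/8; 29/24 16727/624 717/208; 15/8 717/208 1245/208]
step 1: x̄ = F·x = [1/8, 257/104, 103/104]
step 1: P̄ = F·P·Fᵀ + Q = [13571/48 2597/16 -1181/16; 2597/16 22517/208 -10157/208; -1181/16 -10157/208 5957/208]
step 1: y = z − H·x̄ = [-34/13]
step 1: S = H·P̄·Hᵀ + R = [39248/13]
step 1: K = P̄·Hᵀ·S⁻¹ = [-5993/19624; -6965/39248; 3251/39248]
step 1: x' = x̄ + K·y = [18127/19624, 28801/9812, 1898/2453]
step 1: P' = (I − K·H)·P̄ = [136387/117744 -51289/39248 100429/39248; -51289/39248 32322/2453 -87381/19624; 100429/39248 -87381/19624 19440/2453]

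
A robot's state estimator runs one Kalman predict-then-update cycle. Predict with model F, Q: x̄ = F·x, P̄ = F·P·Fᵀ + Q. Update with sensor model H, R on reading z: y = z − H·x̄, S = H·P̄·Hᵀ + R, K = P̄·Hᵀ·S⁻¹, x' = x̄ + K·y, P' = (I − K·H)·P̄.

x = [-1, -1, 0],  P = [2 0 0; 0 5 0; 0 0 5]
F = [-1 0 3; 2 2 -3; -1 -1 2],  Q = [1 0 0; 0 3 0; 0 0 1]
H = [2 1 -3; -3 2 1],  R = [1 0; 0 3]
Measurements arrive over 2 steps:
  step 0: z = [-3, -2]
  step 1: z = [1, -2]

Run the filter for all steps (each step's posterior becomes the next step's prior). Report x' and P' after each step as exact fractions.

step 0: x̄ = F·x = [1, -4, 2]
step 0: P̄ = F·P·Fᵀ + Q = [48 -49 32; -49 76 -44; 32 -44 28]
step 0: y = z − H·x̄ = [5, 7]
step 0: S = H·P̄·Hᵀ + R = [205 303; 303 987]
step 0: K = P̄·Hᵀ·S⁻¹ = [5089/36842 -9401/36842; 10435/36842 6315/36842; -2650/18421 -2098/18421]
step 0: x' = x̄ + K·y = [-1760/18421, -25494/18421, 8906/18421]
step 0: P' = (I − K·H)·P̄ = [43567/36842 32207/36842 19042/18421; 32207/36842 41817/36842 15966/18421; 19042/18421 15966/18421 18900/18421]
step 1: x̄ = F·x = [28478/18421, -81226/18421, 45066/18421]
step 1: P̄ = F·P·Fᵀ + Q = [192105/36842 21300/18421 8179/18421; 21300/18421 104863/18421 -18142/18421; 8179/18421 -18142/18421 28888/18421]
step 1: y = z − H·x̄ = [177889/18421, 165978/18421]
step 1: S = H·P̄·Hᵀ + R = [863390/18421 -251274/18421; -251274/18421 1981667/36842]
step 1: K = P̄·Hᵀ·S⁻¹ = [6920889/43012709 -8549623/43012709; 25201895/86025418 8738426/43012709; -5193050/43012709 -2703182/43012709]
step 1: x' = x̄ + K·y = [56295349/43012709, 21519583/86025418, 30723388/43012709]
step 1: P' = (I − K·H)·P̄ = [43148965/43012709 33145291/43012709 37507444/43012709; 33145291/43012709 92361091/86025418 33290060/43012709; 37507444/43012709 33290060/43012709 37832666/43012709]

step 0: x' = [-1760/18421, -25494/18421, 8906/18421], P' = [43567/36842 32207/36842 19042/18421; 32207/36842 41817/36842 15966/18421; 19042/18421 15966/18421 18900/18421]
step 1: x' = [56295349/43012709, 21519583/86025418, 30723388/43012709], P' = [43148965/43012709 33145291/43012709 37507444/43012709; 33145291/43012709 92361091/86025418 33290060/43012709; 37507444/43012709 33290060/43012709 37832666/43012709]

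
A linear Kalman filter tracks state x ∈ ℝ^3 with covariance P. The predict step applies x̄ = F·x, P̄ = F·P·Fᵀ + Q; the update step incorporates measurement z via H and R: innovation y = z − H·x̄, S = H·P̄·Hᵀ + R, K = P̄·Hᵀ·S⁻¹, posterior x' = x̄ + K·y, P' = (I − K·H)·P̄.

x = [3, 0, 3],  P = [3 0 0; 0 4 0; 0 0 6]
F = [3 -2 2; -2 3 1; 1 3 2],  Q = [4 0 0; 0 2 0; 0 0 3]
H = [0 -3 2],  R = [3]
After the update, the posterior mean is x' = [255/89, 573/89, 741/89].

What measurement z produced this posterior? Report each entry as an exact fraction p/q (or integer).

x̄ = F·x = [15, -3, 9]
P̄ = F·P·Fᵀ + Q = [71 -30 9; -30 56 42; 9 42 66]
S = H·P̄·Hᵀ + R = [267]
K = P̄·Hᵀ·S⁻¹ = [36/89; -28/89; 2/89]
x' − x̄ = [-1080/89, 840/89, -60/89] = K·y
y = (KᵀK)⁻¹·Kᵀ·(x' − x̄) = [-30]
z = y + H·x̄ = [-30] + [27] = [-3]

z = [-3]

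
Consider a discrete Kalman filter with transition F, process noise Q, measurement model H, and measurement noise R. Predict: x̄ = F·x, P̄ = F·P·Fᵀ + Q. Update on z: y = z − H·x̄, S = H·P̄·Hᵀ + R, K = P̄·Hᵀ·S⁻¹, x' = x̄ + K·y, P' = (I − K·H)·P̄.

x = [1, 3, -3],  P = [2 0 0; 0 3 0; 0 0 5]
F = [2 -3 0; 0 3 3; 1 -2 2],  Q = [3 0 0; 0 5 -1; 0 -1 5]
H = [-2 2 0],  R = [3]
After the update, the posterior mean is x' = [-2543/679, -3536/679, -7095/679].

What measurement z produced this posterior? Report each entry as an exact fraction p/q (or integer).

x̄ = F·x = [-7, 0, -11]
P̄ = F·P·Fᵀ + Q = [38 -27 22; -27 77 11; 22 11 39]
S = H·P̄·Hᵀ + R = [679]
K = P̄·Hᵀ·S⁻¹ = [-130/679; 208/679; -22/679]
x' − x̄ = [2210/679, -3536/679, 374/679] = K·y
y = (KᵀK)⁻¹·Kᵀ·(x' − x̄) = [-17]
z = y + H·x̄ = [-17] + [14] = [-3]

z = [-3]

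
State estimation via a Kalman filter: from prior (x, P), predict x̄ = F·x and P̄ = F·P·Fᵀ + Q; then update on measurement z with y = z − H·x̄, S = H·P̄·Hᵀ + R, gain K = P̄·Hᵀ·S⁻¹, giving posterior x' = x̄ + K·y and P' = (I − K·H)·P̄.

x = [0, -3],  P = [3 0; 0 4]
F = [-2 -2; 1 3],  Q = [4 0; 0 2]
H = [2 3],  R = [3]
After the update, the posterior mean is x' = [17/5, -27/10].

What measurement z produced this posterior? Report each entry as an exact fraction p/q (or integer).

x̄ = F·x = [6, -9]
P̄ = F·P·Fᵀ + Q = [32 -30; -30 41]
S = H·P̄·Hᵀ + R = [140]
K = P̄·Hᵀ·S⁻¹ = [-13/70; 9/20]
x' − x̄ = [-13/5, 63/10] = K·y
y = (KᵀK)⁻¹·Kᵀ·(x' − x̄) = [14]
z = y + H·x̄ = [14] + [-15] = [-1]

z = [-1]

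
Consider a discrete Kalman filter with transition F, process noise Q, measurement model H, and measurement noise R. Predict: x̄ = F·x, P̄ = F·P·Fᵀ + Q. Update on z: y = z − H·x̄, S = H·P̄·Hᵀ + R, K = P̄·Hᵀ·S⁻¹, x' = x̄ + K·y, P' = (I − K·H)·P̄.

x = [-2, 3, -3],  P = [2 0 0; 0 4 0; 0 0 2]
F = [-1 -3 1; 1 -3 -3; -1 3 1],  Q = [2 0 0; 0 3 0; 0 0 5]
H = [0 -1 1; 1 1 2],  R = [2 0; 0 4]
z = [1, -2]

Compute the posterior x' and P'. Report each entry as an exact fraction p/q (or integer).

x̄ = F·x = [-10, -2, 8]
P̄ = F·P·Fᵀ + Q = [42 28 -32; 28 59 -44; -32 -44 45]
y = z − H·x̄ = [-9, -6]
S = H·P̄·Hᵀ + R = [194 15; 15 37]
K = P̄·Hᵀ·S⁻¹ = [-2310/6953 2064/6953; -3796/6953 1351/6953; 3083/6953 1381/6953]
x' = x̄ + K·y = [-61124/6953, 12152/6953, 19591/6953]
P' = (I − K·H)·P̄ = [141042/6953 -41182/6953 -45802/6953; -41182/6953 20590/6953 12998/6953; -45802/6953 12998/6953 19164/6953]

x' = [-61124/6953, 12152/6953, 19591/6953]
P' = [141042/6953 -41182/6953 -45802/6953; -41182/6953 20590/6953 12998/6953; -45802/6953 12998/6953 19164/6953]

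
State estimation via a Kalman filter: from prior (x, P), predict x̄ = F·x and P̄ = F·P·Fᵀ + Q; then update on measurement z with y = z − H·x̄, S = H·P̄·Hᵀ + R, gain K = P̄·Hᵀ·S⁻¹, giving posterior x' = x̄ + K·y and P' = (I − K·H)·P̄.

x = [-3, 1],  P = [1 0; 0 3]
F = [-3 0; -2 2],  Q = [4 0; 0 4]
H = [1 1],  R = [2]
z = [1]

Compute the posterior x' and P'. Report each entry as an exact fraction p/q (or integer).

x̄ = F·x = [9, 8]
P̄ = F·P·Fᵀ + Q = [13 6; 6 20]
y = z − H·x̄ = [-16]
S = H·P̄·Hᵀ + R = [47]
K = P̄·Hᵀ·S⁻¹ = [19/47; 26/47]
x' = x̄ + K·y = [119/47, -40/47]
P' = (I − K·H)·P̄ = [250/47 -212/47; -212/47 264/47]

x' = [119/47, -40/47]
P' = [250/47 -212/47; -212/47 264/47]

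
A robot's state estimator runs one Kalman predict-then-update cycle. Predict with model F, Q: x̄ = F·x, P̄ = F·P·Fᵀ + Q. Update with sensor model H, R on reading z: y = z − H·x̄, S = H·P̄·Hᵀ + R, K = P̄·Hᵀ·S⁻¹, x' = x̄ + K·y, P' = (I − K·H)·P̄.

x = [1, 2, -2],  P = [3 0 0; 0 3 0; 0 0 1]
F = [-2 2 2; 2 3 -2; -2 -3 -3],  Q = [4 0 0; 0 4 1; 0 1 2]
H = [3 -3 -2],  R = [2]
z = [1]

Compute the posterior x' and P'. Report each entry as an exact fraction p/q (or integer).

x̄ = F·x = [-2, 12, -2]
P̄ = F·P·Fᵀ + Q = [32 2 -12; 2 47 -32; -12 -32 50]
y = z − H·x̄ = [39]
S = H·P̄·Hᵀ + R = [637]
K = P̄·Hᵀ·S⁻¹ = [114/637; -71/637; -40/637]
x' = x̄ + K·y = [244/49, 375/49, -218/49]
P' = (I − K·H)·P̄ = [7388/637 9368/637 -3084/637; 9368/637 24898/637 -23224/637; -3084/637 -23224/637 30250/637]

x' = [244/49, 375/49, -218/49]
P' = [7388/637 9368/637 -3084/637; 9368/637 24898/637 -23224/637; -3084/637 -23224/637 30250/637]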